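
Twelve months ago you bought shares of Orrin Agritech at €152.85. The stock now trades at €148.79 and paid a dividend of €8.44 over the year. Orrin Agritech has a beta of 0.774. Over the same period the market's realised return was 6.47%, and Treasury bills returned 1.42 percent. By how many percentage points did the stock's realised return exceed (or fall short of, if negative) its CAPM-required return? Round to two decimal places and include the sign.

-2.46%

Realised HPR = (P1 + D1 − P0) / P0 = (148.79 + 8.44 − 152.85) / 152.85 = 4.38 / 152.85 = 2.8656%
MRP = 6.47% − 1.42% = 5.05%
CAPM required = R_f + β·MRP = 1.42% + 0.774 × 5.05% = 5.32870%
α = realised − required = 2.8656% − 5.32870% = -2.46%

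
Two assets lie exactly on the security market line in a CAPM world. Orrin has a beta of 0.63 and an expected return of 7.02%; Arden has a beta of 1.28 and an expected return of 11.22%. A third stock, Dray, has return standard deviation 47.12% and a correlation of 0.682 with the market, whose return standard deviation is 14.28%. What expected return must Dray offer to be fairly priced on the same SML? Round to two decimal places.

17.49%

MRP = (11.22% − 7.02%) / (1.28 − 0.63) = 6.4615%
R_f = 7.02% − 0.63 × 6.4615% = 2.9493%
β_Dray = ρ·σ_i/σ_m = 0.682 × 47.12 / 14.28 = 2.2504
E(R_Dray) = R_f + β × MRP = 2.9493% + 2.2504 × 6.4615% = 17.49%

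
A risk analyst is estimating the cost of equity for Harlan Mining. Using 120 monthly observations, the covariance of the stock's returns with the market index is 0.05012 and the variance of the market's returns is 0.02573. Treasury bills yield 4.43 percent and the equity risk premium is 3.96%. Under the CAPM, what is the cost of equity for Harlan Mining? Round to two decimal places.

β = Cov(R_i, R_m) / Var(R_m) = 0.05012 / 0.02573 = 1.9479
E(R) = R_f + β × MRP = 4.43% + 1.9479 × 3.96% = 12.14%

12.14%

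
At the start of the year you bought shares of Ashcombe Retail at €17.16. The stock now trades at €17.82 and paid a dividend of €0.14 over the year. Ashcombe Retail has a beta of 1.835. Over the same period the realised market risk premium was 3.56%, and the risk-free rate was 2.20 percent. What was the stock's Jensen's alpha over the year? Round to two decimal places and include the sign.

Realised HPR = (P1 + D1 − P0) / P0 = (17.82 + 0.14 − 17.16) / 17.16 = 0.80 / 17.16 = 4.6620%
CAPM required = R_f + β·MRP = 2.20% + 1.835 × 3.56% = 8.73260%
α = realised − required = 4.6620% − 8.73260% = -4.07%

-4.07%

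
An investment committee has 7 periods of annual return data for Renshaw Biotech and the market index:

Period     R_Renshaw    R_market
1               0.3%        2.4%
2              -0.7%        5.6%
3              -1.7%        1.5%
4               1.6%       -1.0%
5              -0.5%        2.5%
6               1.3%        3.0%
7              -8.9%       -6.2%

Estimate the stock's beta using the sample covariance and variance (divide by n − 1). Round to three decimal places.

Mean R_i = (0.3 − 0.7 − 1.7 + 1.6 − 0.5 + 1.3 − 8.9) / 7 = -1.2286%
Mean R_m = (2.4 + 5.6 + 1.5 − 1.0 + 2.5 + 3.0 − 6.2) / 7 = 1.1143%
Σ(R_i − R̄_i)(R_m − R̄_m) = 60.0629  ⇒  Cov = 60.0629 / 6 = 10.0105
Σ(R_m − R̄_m)² = 85.3686  ⇒  Var(R_m) = 85.3686 / 6 = 14.2281
β = Cov / Var(R_m) = 10.0105 / 14.2281 = 0.7036

0.704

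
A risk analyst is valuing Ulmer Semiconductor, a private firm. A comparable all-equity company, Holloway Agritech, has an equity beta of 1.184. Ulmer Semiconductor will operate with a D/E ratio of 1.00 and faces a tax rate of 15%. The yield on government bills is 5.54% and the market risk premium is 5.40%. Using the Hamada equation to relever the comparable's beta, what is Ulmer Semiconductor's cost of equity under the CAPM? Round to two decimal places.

17.37%

β_L = β_U × [1 + (1 − t)(D/E)] = 1.184 × [1 + (1 − 0.15) × 1.00]
    = 1.184 × [1 + 0.85 × 1.00] = 1.184 × 1.8500 = 2.1904
E(R) = R_f + β_L × MRP = 5.54% + 2.1904 × 5.40% = 17.37%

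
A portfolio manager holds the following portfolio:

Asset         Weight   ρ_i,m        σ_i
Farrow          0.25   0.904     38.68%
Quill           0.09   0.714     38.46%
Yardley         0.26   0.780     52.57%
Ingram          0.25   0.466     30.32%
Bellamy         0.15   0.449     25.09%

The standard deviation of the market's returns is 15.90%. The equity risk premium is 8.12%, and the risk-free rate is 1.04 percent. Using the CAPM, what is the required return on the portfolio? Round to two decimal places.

14.88%

β_Farrow = 0.904 × 38.68% / 15.90% = 2.1992
β_Quill = 0.714 × 38.46% / 15.90% = 1.7271
β_Yardley = 0.780 × 52.57% / 15.90% = 2.5789
β_Ingram = 0.466 × 30.32% / 15.90% = 0.8886
β_Bellamy = 0.449 × 25.09% / 15.90% = 0.7085
β_P = Σ w_i β_i = 0.25×2.1992 + 0.09×1.7271 + 0.26×2.5789 + 0.25×0.8886 + 0.15×0.7085 = 1.7042
E(R_P) = R_f + β_P × MRP = 1.04% + 1.7042 × 8.12% = 14.88%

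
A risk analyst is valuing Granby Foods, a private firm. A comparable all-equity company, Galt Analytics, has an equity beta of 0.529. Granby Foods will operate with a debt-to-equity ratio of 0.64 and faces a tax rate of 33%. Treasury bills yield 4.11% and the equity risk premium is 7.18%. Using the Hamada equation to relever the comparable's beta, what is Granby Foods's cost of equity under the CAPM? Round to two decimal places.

β_L = β_U × [1 + (1 − t)(D/E)] = 0.529 × [1 + (1 − 0.33) × 0.64]
    = 0.529 × [1 + 0.67 × 0.64] = 0.529 × 1.4288 = 0.7558
E(R) = R_f + β_L × MRP = 4.11% + 0.7558 × 7.18% = 9.54%

9.54%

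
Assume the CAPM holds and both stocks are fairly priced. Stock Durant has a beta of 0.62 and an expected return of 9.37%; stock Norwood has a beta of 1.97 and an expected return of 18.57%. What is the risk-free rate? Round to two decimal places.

5.14%

Both satisfy E(R) = R_f + β·MRP, so the slope of the SML is
MRP = (18.57% − 9.37%) / (1.97 − 0.62) = 9.20% / 1.35 = 6.8148%
R_f = E(R_Durant) − β_Durant·MRP = 9.37% − 0.62 × 6.8148% = 5.1448%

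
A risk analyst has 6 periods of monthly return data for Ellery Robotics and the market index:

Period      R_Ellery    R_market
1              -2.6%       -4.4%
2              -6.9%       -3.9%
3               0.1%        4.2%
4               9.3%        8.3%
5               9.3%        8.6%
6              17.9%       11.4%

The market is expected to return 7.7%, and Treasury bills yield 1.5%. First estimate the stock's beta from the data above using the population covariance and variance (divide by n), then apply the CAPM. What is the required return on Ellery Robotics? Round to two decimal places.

9.43%

Mean R_i = (-2.6 − 6.9 + 0.1 + 9.3 + 9.3 + 17.9) / 6 = 4.5167%
Mean R_m = (-4.4 − 3.9 + 4.2 + 8.3 + 8.6 + 11.4) / 6 = 4.0333%
Σ(R_i − R̄_i)(R_m − R̄_m) = 290.6967  ⇒  Cov = 290.6967 / 6 = 48.4495
Σ(R_m − R̄_m)² = 227.4133  ⇒  Var(R_m) = 227.4133 / 6 = 37.9022
β = Cov / Var(R_m) = 48.4495 / 37.9022 = 1.2783
MRP = 7.7% − 1.5% = 6.20%
E(R) = R_f + β × MRP = 1.5% + 1.2783 × 6.2% = 9.43%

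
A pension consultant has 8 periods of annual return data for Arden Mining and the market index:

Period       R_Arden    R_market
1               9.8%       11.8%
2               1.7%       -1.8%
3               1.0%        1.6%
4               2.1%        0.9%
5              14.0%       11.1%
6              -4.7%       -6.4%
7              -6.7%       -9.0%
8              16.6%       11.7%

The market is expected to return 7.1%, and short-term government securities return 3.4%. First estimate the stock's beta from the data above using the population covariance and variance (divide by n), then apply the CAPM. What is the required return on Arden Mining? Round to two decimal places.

7.05%

Mean R_i = (9.8 + 1.7 + 1.0 + 2.1 + 14.0 − 4.7 − 6.7 + 16.6) / 8 = 4.2250%
Mean R_m = (11.8 − 1.8 + 1.6 + 0.9 + 11.1 − 6.4 − 9.0 + 11.7) / 8 = 2.4875%
Σ(R_i − R̄_i)(R_m − R̄_m) = 471.9925  ⇒  Cov = 471.9925 / 8 = 58.9991
Σ(R_m − R̄_m)² = 478.4088  ⇒  Var(R_m) = 478.4088 / 8 = 59.8011
β = Cov / Var(R_m) = 58.9991 / 59.8011 = 0.9866
MRP = 7.1% − 3.4% = 3.70%
E(R) = R_f + β × MRP = 3.4% + 0.9866 × 3.7% = 7.05%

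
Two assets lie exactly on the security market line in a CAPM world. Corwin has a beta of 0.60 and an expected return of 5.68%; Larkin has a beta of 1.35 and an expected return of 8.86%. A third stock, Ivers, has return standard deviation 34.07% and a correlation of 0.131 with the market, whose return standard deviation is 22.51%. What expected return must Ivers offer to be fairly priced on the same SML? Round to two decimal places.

3.98%

MRP = (8.86% − 5.68%) / (1.35 − 0.60) = 4.2400%
R_f = 5.68% − 0.60 × 4.2400% = 3.1360%
β_Ivers = ρ·σ_i/σ_m = 0.131 × 34.07 / 22.51 = 0.1983
E(R_Ivers) = R_f + β × MRP = 3.1360% + 0.1983 × 4.2400% = 3.98%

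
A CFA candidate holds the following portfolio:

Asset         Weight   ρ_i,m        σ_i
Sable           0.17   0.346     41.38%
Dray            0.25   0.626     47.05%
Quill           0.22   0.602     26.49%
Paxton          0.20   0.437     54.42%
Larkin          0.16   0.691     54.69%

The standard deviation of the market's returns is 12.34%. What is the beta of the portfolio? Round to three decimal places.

1.954

β_Sable = 0.346 × 41.38% / 12.34% = 1.1602
β_Dray = 0.626 × 47.05% / 12.34% = 2.3868
β_Quill = 0.602 × 26.49% / 12.34% = 1.2923
β_Paxton = 0.437 × 54.42% / 12.34% = 1.9272
β_Larkin = 0.691 × 54.69% / 12.34% = 3.0625
β_P = Σ w_i β_i = 0.17×1.1602 + 0.25×2.3868 + 0.22×1.2923 + 0.20×1.9272 + 0.16×3.0625 = 1.9537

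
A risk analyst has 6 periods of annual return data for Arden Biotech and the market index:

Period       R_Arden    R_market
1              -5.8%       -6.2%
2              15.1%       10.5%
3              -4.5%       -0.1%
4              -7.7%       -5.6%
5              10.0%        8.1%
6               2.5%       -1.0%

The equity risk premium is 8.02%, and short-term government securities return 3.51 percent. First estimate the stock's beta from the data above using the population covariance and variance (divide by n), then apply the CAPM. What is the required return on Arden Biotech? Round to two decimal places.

Mean R_i = (-5.8 + 15.1 − 4.5 − 7.7 + 10.0 + 2.5) / 6 = 1.6000%
Mean R_m = (-6.2 + 10.5 − 0.1 − 5.6 + 8.1 − 1.0) / 6 = 0.9500%
Σ(R_i − R̄_i)(R_m − R̄_m) = 307.4600  ⇒  Cov = 307.4600 / 6 = 51.2433
Σ(R_m − R̄_m)² = 241.2550  ⇒  Var(R_m) = 241.2550 / 6 = 40.2092
β = Cov / Var(R_m) = 51.2433 / 40.2092 = 1.2744
E(R) = R_f + β × MRP = 3.51% + 1.2744 × 8.02% = 13.73%

13.73%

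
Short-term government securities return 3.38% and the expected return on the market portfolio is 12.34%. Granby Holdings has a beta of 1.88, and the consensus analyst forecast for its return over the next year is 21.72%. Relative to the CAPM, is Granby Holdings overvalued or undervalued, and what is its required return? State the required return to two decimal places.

MRP = 12.34% − 3.38% = 8.96%
Required return = R_f + β·MRP = 3.38% + 1.88 × 8.96% = 20.22%
Forecast 21.72% > required 20.22% → the stock plots above the SML → undervalued.

Undervalued; required return 20.22%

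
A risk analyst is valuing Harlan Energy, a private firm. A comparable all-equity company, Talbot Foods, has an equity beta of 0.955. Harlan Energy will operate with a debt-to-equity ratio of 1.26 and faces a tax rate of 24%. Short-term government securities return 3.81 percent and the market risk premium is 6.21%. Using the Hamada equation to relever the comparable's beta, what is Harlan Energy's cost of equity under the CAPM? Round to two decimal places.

15.42%

β_L = β_U × [1 + (1 − t)(D/E)] = 0.955 × [1 + (1 − 0.24) × 1.26]
    = 0.955 × [1 + 0.76 × 1.26] = 0.955 × 1.9576 = 1.8695
E(R) = R_f + β_L × MRP = 3.81% + 1.8695 × 6.21% = 15.42%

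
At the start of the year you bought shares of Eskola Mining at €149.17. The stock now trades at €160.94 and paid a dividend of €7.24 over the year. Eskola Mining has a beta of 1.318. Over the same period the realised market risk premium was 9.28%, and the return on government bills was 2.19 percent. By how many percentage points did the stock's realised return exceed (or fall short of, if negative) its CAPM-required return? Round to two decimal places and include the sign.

Realised HPR = (P1 + D1 − P0) / P0 = (160.94 + 7.24 − 149.17) / 149.17 = 19.01 / 149.17 = 12.7438%
CAPM required = R_f + β·MRP = 2.19% + 1.318 × 9.28% = 14.42104%
α = realised − required = 12.7438% − 14.42104% = -1.68%

-1.68%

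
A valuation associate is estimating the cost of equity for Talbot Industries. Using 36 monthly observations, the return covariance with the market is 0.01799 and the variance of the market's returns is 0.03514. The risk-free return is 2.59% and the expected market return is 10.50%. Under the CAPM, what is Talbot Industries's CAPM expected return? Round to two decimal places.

6.64%

β = Cov(R_i, R_m) / Var(R_m) = 0.01799 / 0.03514 = 0.5120
MRP = 10.50% − 2.59% = 7.91%
E(R) = R_f + β × MRP = 2.59% + 0.5120 × 7.91% = 6.64%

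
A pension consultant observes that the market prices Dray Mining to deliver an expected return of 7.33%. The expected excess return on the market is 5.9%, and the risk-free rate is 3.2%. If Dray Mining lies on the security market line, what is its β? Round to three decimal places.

β = (E(R) − R_f) / MRP = (7.33% − 3.2%) / 5.9% = 4.13% / 5.9% = 0.700

0.700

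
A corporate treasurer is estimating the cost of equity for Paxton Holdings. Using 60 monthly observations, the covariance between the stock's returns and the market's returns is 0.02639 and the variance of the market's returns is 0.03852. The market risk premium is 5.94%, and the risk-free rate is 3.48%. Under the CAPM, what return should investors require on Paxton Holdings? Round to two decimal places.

β = Cov(R_i, R_m) / Var(R_m) = 0.02639 / 0.03852 = 0.6851
E(R) = R_f + β × MRP = 3.48% + 0.6851 × 5.94% = 7.55%

7.55%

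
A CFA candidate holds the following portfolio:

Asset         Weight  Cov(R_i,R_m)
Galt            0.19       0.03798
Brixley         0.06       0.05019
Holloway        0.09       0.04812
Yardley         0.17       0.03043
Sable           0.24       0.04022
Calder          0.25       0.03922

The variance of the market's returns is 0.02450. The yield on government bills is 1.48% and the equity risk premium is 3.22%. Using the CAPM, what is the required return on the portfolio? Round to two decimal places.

6.63%

β_Galt = 0.03798 / 0.02450 = 1.5502
β_Brixley = 0.05019 / 0.02450 = 2.0486
β_Holloway = 0.04812 / 0.02450 = 1.9641
β_Yardley = 0.03043 / 0.02450 = 1.2420
β_Sable = 0.04022 / 0.02450 = 1.6416
β_Calder = 0.03922 / 0.02450 = 1.6008
β_P = Σ w_i β_i = 0.19×1.5502 + 0.06×2.0486 + 0.09×1.9641 + 0.17×1.2420 + 0.24×1.6416 + 0.25×1.6008 = 1.5995
E(R_P) = R_f + β_P × MRP = 1.48% + 1.5995 × 3.22% = 6.63%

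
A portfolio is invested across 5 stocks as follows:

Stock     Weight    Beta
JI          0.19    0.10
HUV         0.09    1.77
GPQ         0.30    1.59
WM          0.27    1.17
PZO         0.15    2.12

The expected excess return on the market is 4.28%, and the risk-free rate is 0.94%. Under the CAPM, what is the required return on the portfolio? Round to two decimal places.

6.46%

β_P = Σ w_i β_i = 0.19×0.10 + 0.09×1.77 + 0.30×1.59 + 0.27×1.17 + 0.15×2.12 = 1.2892
E(R_P) = R_f + β_P × MRP = 0.94% + 1.2892 × 4.28% = 6.46%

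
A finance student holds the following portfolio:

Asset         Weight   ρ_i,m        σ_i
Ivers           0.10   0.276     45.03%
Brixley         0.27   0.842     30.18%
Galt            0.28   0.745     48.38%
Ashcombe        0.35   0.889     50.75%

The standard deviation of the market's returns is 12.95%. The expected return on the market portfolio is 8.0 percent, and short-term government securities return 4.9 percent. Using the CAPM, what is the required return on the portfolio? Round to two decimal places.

13.04%

β_Ivers = 0.276 × 45.03% / 12.95% = 0.9597
β_Brixley = 0.842 × 30.18% / 12.95% = 1.9623
β_Galt = 0.745 × 48.38% / 12.95% = 2.7833
β_Ashcombe = 0.889 × 50.75% / 12.95% = 3.4839
β_P = Σ w_i β_i = 0.10×0.9597 + 0.27×1.9623 + 0.28×2.7833 + 0.35×3.4839 = 2.6245
MRP = 8.0% − 4.9% = 3.10%
E(R_P) = R_f + β_P × MRP = 4.9% + 2.6245 × 3.1% = 13.04%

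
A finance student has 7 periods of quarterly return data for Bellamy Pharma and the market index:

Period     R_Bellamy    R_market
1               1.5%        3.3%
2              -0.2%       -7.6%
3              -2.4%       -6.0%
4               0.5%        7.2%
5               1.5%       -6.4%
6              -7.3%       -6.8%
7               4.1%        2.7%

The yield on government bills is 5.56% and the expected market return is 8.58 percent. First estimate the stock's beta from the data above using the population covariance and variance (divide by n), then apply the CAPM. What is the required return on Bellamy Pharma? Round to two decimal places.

Mean R_i = (1.5 − 0.2 − 2.4 + 0.5 + 1.5 − 7.3 + 4.1) / 7 = -0.3286%
Mean R_m = (3.3 − 7.6 − 6.0 + 7.2 − 6.4 − 6.8 + 2.7) / 7 = -1.9429%
Σ(R_i − R̄_i)(R_m − R̄_m) = 71.1114  ⇒  Cov = 71.1114 / 7 = 10.1588
Σ(R_m − R̄_m)² = 224.5571  ⇒  Var(R_m) = 224.5571 / 7 = 32.0796
β = Cov / Var(R_m) = 10.1588 / 32.0796 = 0.3167
MRP = 8.58% − 5.56% = 3.02%
E(R) = R_f + β × MRP = 5.56% + 0.3167 × 3.02% = 6.52%

6.52%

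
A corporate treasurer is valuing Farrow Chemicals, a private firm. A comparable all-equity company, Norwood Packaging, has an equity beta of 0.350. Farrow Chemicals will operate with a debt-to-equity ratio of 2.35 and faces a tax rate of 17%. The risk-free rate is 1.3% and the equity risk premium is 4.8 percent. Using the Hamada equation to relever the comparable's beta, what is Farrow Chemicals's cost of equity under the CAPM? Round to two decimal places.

β_L = β_U × [1 + (1 − t)(D/E)] = 0.350 × [1 + (1 − 0.17) × 2.35]
    = 0.350 × [1 + 0.83 × 2.35] = 0.350 × 2.9505 = 1.0327
E(R) = R_f + β_L × MRP = 1.3% + 1.0327 × 4.8% = 6.26%

6.26%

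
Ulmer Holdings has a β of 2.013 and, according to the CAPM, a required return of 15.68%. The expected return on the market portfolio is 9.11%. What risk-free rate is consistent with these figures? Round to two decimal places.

2.62%

E(R) = R_f + β(E(R_m) − R_f) = R_f(1 − β) + β·E(R_m)
15.68% = R_f × (1 − 2.013) + 2.013 × 9.11%
15.68% = R_f × -1.013 + 18.33843%
R_f = (15.68% − 18.33843%) / -1.013 = 2.62%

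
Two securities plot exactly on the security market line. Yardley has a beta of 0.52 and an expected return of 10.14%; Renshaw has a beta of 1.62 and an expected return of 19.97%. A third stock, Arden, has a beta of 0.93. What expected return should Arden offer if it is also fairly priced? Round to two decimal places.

13.80%

MRP (SML slope) = (19.97% − 10.14%) / (1.62 − 0.52) = 9.83% / 1.10 = 8.9364%
R_f (intercept) = 10.14% − 0.52 × 8.9364% = 5.4931%
E(R_Arden) = R_f + β × MRP = 5.4931% + 0.93 × 8.9364% = 13.80%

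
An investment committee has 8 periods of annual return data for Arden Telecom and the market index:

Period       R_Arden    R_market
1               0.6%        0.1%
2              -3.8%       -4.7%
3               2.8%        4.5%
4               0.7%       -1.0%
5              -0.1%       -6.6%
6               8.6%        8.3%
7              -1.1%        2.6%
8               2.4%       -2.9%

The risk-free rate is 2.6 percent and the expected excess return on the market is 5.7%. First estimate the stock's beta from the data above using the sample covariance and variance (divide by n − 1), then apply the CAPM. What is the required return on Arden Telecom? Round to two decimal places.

Mean R_i = (0.6 − 3.8 + 2.8 + 0.7 − 0.1 + 8.6 − 1.1 + 2.4) / 8 = 1.2625%
Mean R_m = (0.1 − 4.7 + 4.5 − 1.0 − 6.6 + 8.3 + 2.6 − 2.9) / 8 = 0.0375%
Σ(R_i − R̄_i)(R_m − R̄_m) = 91.6613  ⇒  Cov = 91.6613 / 7 = 13.0945
Σ(R_m − R̄_m)² = 170.9588  ⇒  Var(R_m) = 170.9588 / 7 = 24.4227
β = Cov / Var(R_m) = 13.0945 / 24.4227 = 0.5362
E(R) = R_f + β × MRP = 2.6% + 0.5362 × 5.7% = 5.66%

5.66%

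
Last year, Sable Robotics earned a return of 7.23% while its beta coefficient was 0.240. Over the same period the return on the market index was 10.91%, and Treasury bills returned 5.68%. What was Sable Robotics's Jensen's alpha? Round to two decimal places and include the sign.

Market excess return = 10.91% − 5.68% = 5.23%
CAPM benchmark = R_f + β(R_m − R_f) = 5.68% + 0.240 × 5.23% = 6.93520%
α = actual − benchmark = 7.23% − 6.93520% = +0.29%

+0.29%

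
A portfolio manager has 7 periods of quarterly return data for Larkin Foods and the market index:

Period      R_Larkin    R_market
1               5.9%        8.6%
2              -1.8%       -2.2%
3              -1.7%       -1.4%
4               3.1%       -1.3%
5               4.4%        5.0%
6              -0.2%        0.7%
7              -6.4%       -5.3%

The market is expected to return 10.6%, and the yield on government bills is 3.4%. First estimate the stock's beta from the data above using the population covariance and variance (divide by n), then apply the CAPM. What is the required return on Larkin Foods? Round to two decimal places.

Mean R_i = (5.9 − 1.8 − 1.7 + 3.1 + 4.4 − 0.2 − 6.4) / 7 = 0.4714%
Mean R_m = (8.6 − 2.2 − 1.4 − 1.3 + 5.0 + 0.7 − 5.3) / 7 = 0.5857%
Σ(R_i − R̄_i)(R_m − R̄_m) = 106.8971  ⇒  Cov = 106.8971 / 7 = 15.2710
Σ(R_m − R̄_m)² = 133.6286  ⇒  Var(R_m) = 133.6286 / 7 = 19.0898
β = Cov / Var(R_m) = 15.2710 / 19.0898 = 0.8000
MRP = 10.6% − 3.4% = 7.20%
E(R) = R_f + β × MRP = 3.4% + 0.8000 × 7.2% = 9.16%

9.16%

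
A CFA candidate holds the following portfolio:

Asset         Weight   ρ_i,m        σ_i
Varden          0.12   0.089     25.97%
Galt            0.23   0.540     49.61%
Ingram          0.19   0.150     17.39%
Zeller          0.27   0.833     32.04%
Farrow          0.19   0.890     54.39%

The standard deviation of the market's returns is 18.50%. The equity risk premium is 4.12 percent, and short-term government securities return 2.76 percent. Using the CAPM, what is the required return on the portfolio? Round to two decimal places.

7.96%

β_Varden = 0.089 × 25.97% / 18.50% = 0.1249
β_Galt = 0.540 × 49.61% / 18.50% = 1.4481
β_Ingram = 0.150 × 17.39% / 18.50% = 0.1410
β_Zeller = 0.833 × 32.04% / 18.50% = 1.4427
β_Farrow = 0.890 × 54.39% / 18.50% = 2.6166
β_P = Σ w_i β_i = 0.12×0.1249 + 0.23×1.4481 + 0.19×0.1410 + 0.27×1.4427 + 0.19×2.6166 = 1.2615
E(R_P) = R_f + β_P × MRP = 2.76% + 1.2615 × 4.12% = 7.96%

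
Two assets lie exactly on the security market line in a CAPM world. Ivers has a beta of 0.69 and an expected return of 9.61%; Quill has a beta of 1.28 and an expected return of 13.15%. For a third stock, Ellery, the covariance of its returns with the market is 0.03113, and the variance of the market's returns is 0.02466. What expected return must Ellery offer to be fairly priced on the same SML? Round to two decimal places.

13.04%

MRP = (13.15% − 9.61%) / (1.28 − 0.69) = 6.0000%
R_f = 9.61% − 0.69 × 6.0000% = 5.4700%
β_Ellery = Cov / Var(R_m) = 0.03113 / 0.02466 = 1.2624
E(R_Ellery) = R_f + β × MRP = 5.4700% + 1.2624 × 6.0000% = 13.04%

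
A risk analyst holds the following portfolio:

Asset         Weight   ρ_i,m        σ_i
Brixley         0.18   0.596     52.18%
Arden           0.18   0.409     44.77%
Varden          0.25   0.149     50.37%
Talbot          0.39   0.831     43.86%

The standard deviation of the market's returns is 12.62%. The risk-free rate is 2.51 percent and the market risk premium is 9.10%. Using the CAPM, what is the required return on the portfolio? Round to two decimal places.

20.53%

β_Brixley = 0.596 × 52.18% / 12.62% = 2.4643
β_Arden = 0.409 × 44.77% / 12.62% = 1.4509
β_Varden = 0.149 × 50.37% / 12.62% = 0.5947
β_Talbot = 0.831 × 43.86% / 12.62% = 2.8881
β_P = Σ w_i β_i = 0.18×2.4643 + 0.18×1.4509 + 0.25×0.5947 + 0.39×2.8881 = 1.9798
E(R_P) = R_f + β_P × MRP = 2.51% + 1.9798 × 9.10% = 20.53%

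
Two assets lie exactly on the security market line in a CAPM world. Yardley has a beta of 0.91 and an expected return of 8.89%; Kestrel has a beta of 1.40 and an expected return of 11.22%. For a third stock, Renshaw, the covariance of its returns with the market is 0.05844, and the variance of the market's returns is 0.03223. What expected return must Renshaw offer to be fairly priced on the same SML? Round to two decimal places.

13.18%

MRP = (11.22% − 8.89%) / (1.40 − 0.91) = 4.7551%
R_f = 8.89% − 0.91 × 4.7551% = 4.5629%
β_Renshaw = Cov / Var(R_m) = 0.05844 / 0.03223 = 1.8132
E(R_Renshaw) = R_f + β × MRP = 4.5629% + 1.8132 × 4.7551% = 13.18%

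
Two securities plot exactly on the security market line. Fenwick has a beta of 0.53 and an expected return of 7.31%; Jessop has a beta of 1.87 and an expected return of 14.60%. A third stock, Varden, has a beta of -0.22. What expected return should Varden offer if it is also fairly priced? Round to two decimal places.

MRP (SML slope) = (14.60% − 7.31%) / (1.87 − 0.53) = 7.29% / 1.34 = 5.4403%
R_f (intercept) = 7.31% − 0.53 × 5.4403% = 4.4266%
E(R_Varden) = R_f + β × MRP = 4.4266% + -0.22 × 5.4403% = 3.23%

3.23%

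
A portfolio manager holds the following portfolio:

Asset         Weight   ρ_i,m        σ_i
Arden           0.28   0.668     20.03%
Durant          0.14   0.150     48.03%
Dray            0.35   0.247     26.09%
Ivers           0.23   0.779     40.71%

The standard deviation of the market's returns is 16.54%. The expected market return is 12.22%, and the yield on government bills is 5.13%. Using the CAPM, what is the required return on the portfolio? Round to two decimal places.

β_Arden = 0.668 × 20.03% / 16.54% = 0.8090
β_Durant = 0.150 × 48.03% / 16.54% = 0.4356
β_Dray = 0.247 × 26.09% / 16.54% = 0.3896
β_Ivers = 0.779 × 40.71% / 16.54% = 1.9174
β_P = Σ w_i β_i = 0.28×0.8090 + 0.14×0.4356 + 0.35×0.3896 + 0.23×1.9174 = 0.8649
MRP = 12.22% − 5.13% = 7.09%
E(R_P) = R_f + β_P × MRP = 5.13% + 0.8649 × 7.09% = 11.26%

11.26%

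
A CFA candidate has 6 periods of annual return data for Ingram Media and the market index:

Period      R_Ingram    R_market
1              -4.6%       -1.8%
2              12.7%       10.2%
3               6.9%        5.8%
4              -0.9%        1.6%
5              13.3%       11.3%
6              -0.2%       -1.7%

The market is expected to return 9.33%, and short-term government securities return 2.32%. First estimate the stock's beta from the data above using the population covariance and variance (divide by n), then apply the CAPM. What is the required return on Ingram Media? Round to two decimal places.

11.24%

Mean R_i = (-4.6 + 12.7 + 6.9 − 0.9 + 13.3 − 0.2) / 6 = 4.5333%
Mean R_m = (-1.8 + 10.2 + 5.8 + 1.6 + 11.3 − 1.7) / 6 = 4.2333%
Σ(R_i − R̄_i)(R_m − R̄_m) = 211.8833  ⇒  Cov = 211.8833 / 6 = 35.3139
Σ(R_m − R̄_m)² = 166.5333  ⇒  Var(R_m) = 166.5333 / 6 = 27.7556
β = Cov / Var(R_m) = 35.3139 / 27.7556 = 1.2723
MRP = 9.33% − 2.32% = 7.01%
E(R) = R_f + β × MRP = 2.32% + 1.2723 × 7.01% = 11.24%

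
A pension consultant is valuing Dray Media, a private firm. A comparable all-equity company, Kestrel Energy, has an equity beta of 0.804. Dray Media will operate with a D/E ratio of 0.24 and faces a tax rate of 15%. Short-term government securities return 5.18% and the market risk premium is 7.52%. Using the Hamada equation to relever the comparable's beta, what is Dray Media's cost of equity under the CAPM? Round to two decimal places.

12.46%

β_L = β_U × [1 + (1 − t)(D/E)] = 0.804 × [1 + (1 − 0.15) × 0.24]
    = 0.804 × [1 + 0.85 × 0.24] = 0.804 × 1.2040 = 0.9680
E(R) = R_f + β_L × MRP = 5.18% + 0.9680 × 7.52% = 12.46%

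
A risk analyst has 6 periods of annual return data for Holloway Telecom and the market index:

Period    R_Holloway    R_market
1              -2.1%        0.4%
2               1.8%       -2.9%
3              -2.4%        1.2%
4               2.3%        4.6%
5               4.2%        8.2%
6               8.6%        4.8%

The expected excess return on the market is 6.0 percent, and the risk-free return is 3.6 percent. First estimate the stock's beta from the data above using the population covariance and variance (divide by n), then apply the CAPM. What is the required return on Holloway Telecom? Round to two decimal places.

7.00%

Mean R_i = (-2.1 + 1.8 − 2.4 + 2.3 + 4.2 + 8.6) / 6 = 2.0667%
Mean R_m = (0.4 − 2.9 + 1.2 + 4.6 + 8.2 + 4.8) / 6 = 2.7167%
Σ(R_i − R̄_i)(R_m − R̄_m) = 43.6733  ⇒  Cov = 43.6733 / 6 = 7.2789
Σ(R_m − R̄_m)² = 77.1683  ⇒  Var(R_m) = 77.1683 / 6 = 12.8614
β = Cov / Var(R_m) = 7.2789 / 12.8614 = 0.5659
E(R) = R_f + β × MRP = 3.6% + 0.5659 × 6.0% = 7.00%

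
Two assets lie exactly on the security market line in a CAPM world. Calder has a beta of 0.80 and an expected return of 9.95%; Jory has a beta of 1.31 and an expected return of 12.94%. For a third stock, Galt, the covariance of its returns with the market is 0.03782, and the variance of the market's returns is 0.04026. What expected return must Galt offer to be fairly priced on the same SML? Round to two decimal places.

MRP = (12.94% − 9.95%) / (1.31 − 0.80) = 5.8627%
R_f = 9.95% − 0.80 × 5.8627% = 5.2598%
β_Galt = Cov / Var(R_m) = 0.03782 / 0.04026 = 0.9394
E(R_Galt) = R_f + β × MRP = 5.2598% + 0.9394 × 5.8627% = 10.77%

10.77%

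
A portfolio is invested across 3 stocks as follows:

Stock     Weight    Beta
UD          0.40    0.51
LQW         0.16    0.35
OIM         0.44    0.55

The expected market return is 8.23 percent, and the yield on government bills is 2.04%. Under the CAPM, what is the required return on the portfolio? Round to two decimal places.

β_P = Σ w_i β_i = 0.40×0.51 + 0.16×0.35 + 0.44×0.55 = 0.5020
MRP = 8.23% − 2.04% = 6.19%
E(R_P) = R_f + β_P × MRP = 2.04% + 0.5020 × 6.19% = 5.15%

5.15%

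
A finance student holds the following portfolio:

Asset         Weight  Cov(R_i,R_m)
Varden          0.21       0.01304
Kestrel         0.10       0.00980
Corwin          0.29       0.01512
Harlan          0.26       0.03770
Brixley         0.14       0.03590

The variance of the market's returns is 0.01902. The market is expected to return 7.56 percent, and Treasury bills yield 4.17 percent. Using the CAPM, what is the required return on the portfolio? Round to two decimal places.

8.26%

β_Varden = 0.01304 / 0.01902 = 0.6856
β_Kestrel = 0.00980 / 0.01902 = 0.5152
β_Corwin = 0.01512 / 0.01902 = 0.7950
β_Harlan = 0.03770 / 0.01902 = 1.9821
β_Brixley = 0.03590 / 0.01902 = 1.8875
β_P = Σ w_i β_i = 0.21×0.6856 + 0.10×0.5152 + 0.29×0.7950 + 0.26×1.9821 + 0.14×1.8875 = 1.2056
MRP = 7.56% − 4.17% = 3.39%
E(R_P) = R_f + β_P × MRP = 4.17% + 1.2056 × 3.39% = 8.26%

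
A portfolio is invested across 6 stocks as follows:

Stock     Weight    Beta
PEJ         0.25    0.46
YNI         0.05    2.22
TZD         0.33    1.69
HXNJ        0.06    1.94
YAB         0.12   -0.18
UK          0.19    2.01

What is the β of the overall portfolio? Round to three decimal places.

β_P = Σ w_i β_i = 0.25×0.46 + 0.05×2.22 + 0.33×1.69 + 0.06×1.94 + 0.12×-0.18 + 0.19×2.01 = 1.2604

1.260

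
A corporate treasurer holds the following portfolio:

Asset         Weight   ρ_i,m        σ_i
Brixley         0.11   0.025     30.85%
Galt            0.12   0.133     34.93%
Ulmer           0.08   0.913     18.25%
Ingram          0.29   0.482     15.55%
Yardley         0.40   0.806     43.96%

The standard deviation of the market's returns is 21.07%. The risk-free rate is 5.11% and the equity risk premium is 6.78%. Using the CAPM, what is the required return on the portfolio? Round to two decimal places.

β_Brixley = 0.025 × 30.85% / 21.07% = 0.0366
β_Galt = 0.133 × 34.93% / 21.07% = 0.2205
β_Ulmer = 0.913 × 18.25% / 21.07% = 0.7908
β_Ingram = 0.482 × 15.55% / 21.07% = 0.3557
β_Yardley = 0.806 × 43.96% / 21.07% = 1.6816
β_P = Σ w_i β_i = 0.11×0.0366 + 0.12×0.2205 + 0.08×0.7908 + 0.29×0.3557 + 0.40×1.6816 = 0.8695
E(R_P) = R_f + β_P × MRP = 5.11% + 0.8695 × 6.78% = 11.01%

11.01%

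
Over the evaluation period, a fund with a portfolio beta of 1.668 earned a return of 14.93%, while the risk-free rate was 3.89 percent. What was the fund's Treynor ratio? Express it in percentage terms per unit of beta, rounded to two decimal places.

Treynor = (R_P − R_f) / β_P = (14.93% − 3.89%) / 1.6680 = 11.04% / 1.6680 = 6.62%

6.62%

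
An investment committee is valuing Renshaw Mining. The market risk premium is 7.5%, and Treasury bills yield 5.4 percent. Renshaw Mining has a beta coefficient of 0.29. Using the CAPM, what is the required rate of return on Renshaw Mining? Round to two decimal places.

7.58%

E(R) = R_f + β × MRP = 5.4% + 0.29 × 7.5% = 7.58%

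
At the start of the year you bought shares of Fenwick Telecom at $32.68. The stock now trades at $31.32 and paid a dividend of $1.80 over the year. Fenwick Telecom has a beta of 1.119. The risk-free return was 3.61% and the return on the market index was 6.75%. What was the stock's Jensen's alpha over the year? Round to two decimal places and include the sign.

-5.78%

Realised HPR = (P1 + D1 − P0) / P0 = (31.32 + 1.80 − 32.68) / 32.68 = 0.44 / 32.68 = 1.3464%
MRP = 6.75% − 3.61% = 3.14%
CAPM required = R_f + β·MRP = 3.61% + 1.119 × 3.14% = 7.12366%
α = realised − required = 1.3464% − 7.12366% = -5.78%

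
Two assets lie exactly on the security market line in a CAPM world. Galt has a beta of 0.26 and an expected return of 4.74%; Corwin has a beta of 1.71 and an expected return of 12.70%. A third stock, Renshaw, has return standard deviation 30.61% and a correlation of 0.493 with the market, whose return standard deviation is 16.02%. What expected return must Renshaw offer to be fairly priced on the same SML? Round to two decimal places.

8.48%

MRP = (12.70% − 4.74%) / (1.71 − 0.26) = 5.4897%
R_f = 4.74% − 0.26 × 5.4897% = 3.3127%
β_Renshaw = ρ·σ_i/σ_m = 0.493 × 30.61 / 16.02 = 0.9420
E(R_Renshaw) = R_f + β × MRP = 3.3127% + 0.9420 × 5.4897% = 8.48%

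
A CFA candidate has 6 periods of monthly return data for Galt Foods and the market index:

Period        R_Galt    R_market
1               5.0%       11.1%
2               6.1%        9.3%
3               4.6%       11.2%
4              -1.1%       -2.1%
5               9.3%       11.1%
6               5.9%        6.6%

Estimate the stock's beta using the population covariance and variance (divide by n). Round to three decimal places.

Mean R_i = (5.0 + 6.1 + 4.6 − 1.1 + 9.3 + 5.9) / 6 = 4.9667%
Mean R_m = (11.1 + 9.3 + 11.2 − 2.1 + 11.1 + 6.6) / 6 = 7.8667%
Σ(R_i − R̄_i)(R_m − R̄_m) = 73.8033  ⇒  Cov = 73.8033 / 6 = 12.3006
Σ(R_m − R̄_m)² = 135.0133  ⇒  Var(R_m) = 135.0133 / 6 = 22.5022
β = Cov / Var(R_m) = 12.3006 / 22.5022 = 0.5466

0.547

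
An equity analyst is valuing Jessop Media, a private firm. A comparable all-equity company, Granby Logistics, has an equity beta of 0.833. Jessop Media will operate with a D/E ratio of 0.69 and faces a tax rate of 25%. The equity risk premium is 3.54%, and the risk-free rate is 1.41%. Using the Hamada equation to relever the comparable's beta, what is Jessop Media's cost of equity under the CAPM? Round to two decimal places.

β_L = β_U × [1 + (1 − t)(D/E)] = 0.833 × [1 + (1 − 0.25) × 0.69]
    = 0.833 × [1 + 0.75 × 0.69] = 0.833 × 1.5175 = 1.2641
E(R) = R_f + β_L × MRP = 1.41% + 1.2641 × 3.54% = 5.88%

5.88%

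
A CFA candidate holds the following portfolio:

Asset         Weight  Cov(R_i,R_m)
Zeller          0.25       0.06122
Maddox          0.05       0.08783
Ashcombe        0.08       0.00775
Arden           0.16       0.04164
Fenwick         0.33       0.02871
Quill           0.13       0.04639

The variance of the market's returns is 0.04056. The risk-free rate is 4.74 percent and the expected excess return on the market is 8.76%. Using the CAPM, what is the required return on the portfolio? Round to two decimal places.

13.92%

β_Zeller = 0.06122 / 0.04056 = 1.5094
β_Maddox = 0.08783 / 0.04056 = 2.1654
β_Ashcombe = 0.00775 / 0.04056 = 0.1911
β_Arden = 0.04164 / 0.04056 = 1.0266
β_Fenwick = 0.02871 / 0.04056 = 0.7078
β_Quill = 0.04639 / 0.04056 = 1.1437
β_P = Σ w_i β_i = 0.25×1.5094 + 0.05×2.1654 + 0.08×0.1911 + 0.16×1.0266 + 0.33×0.7078 + 0.13×1.1437 = 1.0474
E(R_P) = R_f + β_P × MRP = 4.74% + 1.0474 × 8.76% = 13.92%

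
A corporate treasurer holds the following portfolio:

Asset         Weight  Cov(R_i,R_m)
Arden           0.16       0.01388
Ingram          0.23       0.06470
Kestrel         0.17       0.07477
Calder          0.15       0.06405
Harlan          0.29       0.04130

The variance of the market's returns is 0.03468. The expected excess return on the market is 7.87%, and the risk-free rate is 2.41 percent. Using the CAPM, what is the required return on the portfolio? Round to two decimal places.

β_Arden = 0.01388 / 0.03468 = 0.4002
β_Ingram = 0.06470 / 0.03468 = 1.8656
β_Kestrel = 0.07477 / 0.03468 = 2.1560
β_Calder = 0.06405 / 0.03468 = 1.8469
β_Harlan = 0.04130 / 0.03468 = 1.1909
β_P = Σ w_i β_i = 0.16×0.4002 + 0.23×1.8656 + 0.17×2.1560 + 0.15×1.8469 + 0.29×1.1909 = 1.4820
E(R_P) = R_f + β_P × MRP = 2.41% + 1.4820 × 7.87% = 14.07%

14.07%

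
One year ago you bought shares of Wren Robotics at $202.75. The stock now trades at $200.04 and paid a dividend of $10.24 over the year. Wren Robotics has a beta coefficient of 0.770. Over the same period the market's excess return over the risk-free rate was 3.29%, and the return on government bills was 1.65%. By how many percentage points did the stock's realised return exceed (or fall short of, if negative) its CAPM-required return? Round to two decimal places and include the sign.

-0.47%

Realised HPR = (P1 + D1 − P0) / P0 = (200.04 + 10.24 − 202.75) / 202.75 = 7.53 / 202.75 = 3.7139%
CAPM required = R_f + β·MRP = 1.65% + 0.770 × 3.29% = 4.18330%
α = realised − required = 3.7139% − 4.18330% = -0.47%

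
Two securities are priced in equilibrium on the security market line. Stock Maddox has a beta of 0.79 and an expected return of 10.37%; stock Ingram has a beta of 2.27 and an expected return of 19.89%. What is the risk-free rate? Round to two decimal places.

Both satisfy E(R) = R_f + β·MRP, so the slope of the SML is
MRP = (19.89% − 10.37%) / (2.27 − 0.79) = 9.52% / 1.48 = 6.4324%
R_f = E(R_Maddox) − β_Maddox·MRP = 10.37% − 0.79 × 6.4324% = 5.2884%

5.29%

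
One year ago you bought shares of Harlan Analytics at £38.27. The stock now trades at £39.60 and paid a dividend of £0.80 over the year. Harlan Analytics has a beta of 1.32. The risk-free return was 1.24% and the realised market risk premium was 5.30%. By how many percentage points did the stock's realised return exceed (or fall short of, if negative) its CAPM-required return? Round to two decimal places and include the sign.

-2.67%

Realised HPR = (P1 + D1 − P0) / P0 = (39.60 + 0.80 − 38.27) / 38.27 = 2.13 / 38.27 = 5.5657%
CAPM required = R_f + β·MRP = 1.24% + 1.32 × 5.30% = 8.2360%
α = realised − required = 5.5657% − 8.2360% = -2.67%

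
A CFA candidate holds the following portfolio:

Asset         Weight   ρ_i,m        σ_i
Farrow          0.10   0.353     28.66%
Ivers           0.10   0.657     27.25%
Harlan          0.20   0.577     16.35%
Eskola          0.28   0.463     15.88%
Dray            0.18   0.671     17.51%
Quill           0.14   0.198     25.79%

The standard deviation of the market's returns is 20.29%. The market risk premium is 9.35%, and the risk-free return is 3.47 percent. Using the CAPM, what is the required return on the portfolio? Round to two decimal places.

β_Farrow = 0.353 × 28.66% / 20.29% = 0.4986
β_Ivers = 0.657 × 27.25% / 20.29% = 0.8824
β_Harlan = 0.577 × 16.35% / 20.29% = 0.4650
β_Eskola = 0.463 × 15.88% / 20.29% = 0.3624
β_Dray = 0.671 × 17.51% / 20.29% = 0.5791
β_Quill = 0.198 × 25.79% / 20.29% = 0.2517
β_P = Σ w_i β_i = 0.10×0.4986 + 0.10×0.8824 + 0.20×0.4650 + 0.28×0.3624 + 0.18×0.5791 + 0.14×0.2517 = 0.4720
E(R_P) = R_f + β_P × MRP = 3.47% + 0.4720 × 9.35% = 7.88%

7.88%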